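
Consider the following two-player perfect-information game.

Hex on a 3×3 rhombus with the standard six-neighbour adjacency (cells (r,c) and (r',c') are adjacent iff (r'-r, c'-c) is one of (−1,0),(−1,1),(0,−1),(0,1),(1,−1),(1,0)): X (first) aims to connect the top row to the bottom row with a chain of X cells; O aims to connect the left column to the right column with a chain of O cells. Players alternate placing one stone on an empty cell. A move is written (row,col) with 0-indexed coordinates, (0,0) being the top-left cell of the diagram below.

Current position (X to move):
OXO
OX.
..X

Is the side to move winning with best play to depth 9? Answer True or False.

[OXO/OX./..X] X move#1: (1,2):+1/OXO/OXX/..X*, (2,0):+1/OXO/OX./X.X, (2,1):+1/OXO/OX./.XX
[OXO/OXX/..X] end (terminal -1, O#2); searched OXO/OX./..X to 9

X winning at [OXO/OX./..X]: True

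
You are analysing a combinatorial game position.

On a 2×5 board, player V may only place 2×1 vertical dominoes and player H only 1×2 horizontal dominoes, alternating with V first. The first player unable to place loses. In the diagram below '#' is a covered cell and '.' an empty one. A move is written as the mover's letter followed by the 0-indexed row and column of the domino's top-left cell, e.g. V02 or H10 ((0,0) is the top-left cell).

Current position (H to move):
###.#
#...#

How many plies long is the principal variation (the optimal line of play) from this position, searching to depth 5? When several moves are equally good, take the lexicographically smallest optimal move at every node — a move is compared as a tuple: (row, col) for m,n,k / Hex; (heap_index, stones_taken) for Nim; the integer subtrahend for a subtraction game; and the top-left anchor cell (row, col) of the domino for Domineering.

[###.#/#...#] H move#1: H11:-1/###.#/###.#, H12:+1/###.#/#.###*
[###.#/#.###] end (terminal -1, V#2); searched ###.#/#...# to 5

PV length from [###.#/#...#]: 1 ply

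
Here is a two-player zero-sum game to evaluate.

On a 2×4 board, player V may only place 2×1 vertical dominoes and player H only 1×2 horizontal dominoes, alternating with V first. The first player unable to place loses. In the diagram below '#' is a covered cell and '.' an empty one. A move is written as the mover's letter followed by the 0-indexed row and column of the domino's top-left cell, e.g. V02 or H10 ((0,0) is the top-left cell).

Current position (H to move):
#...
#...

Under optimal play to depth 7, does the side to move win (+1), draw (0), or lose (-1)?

value(#.../#..., H) = +1

ply 1, H at #.../#... | H01=+1→###./#...*; H02=+1→#.##/#...; H11=+1→#.../###.; H12=+1→#.../#.##
ply 2, V at ###./#... | V03=-1→####/#..#*
ply 3, H at ####/#..# | H11=+1→####/####*
ply 4: ####/#### is terminal -1 (V); from #.../#... depth 7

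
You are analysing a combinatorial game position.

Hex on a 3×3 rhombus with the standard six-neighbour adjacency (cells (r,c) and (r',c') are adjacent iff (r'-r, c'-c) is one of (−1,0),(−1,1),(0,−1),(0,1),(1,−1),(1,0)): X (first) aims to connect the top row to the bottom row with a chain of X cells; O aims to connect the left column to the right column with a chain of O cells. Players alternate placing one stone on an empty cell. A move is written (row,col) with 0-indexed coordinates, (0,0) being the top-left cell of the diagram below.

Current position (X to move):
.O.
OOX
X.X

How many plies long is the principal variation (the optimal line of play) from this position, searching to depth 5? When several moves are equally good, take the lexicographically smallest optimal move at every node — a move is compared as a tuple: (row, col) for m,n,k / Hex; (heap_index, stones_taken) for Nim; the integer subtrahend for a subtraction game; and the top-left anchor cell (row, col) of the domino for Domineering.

ply 1, X at .O./OOX/X.X | (0,0)=-1→XO./OOX/X.X; (0,2)=+1→.OX/OOX/X.X*; (2,1)=-1→.O./OOX/XXX
ply 2: .OX/OOX/X.X is terminal -1 (O); from .O./OOX/X.X depth 5

PV length from [.O./OOX/X.X]: 1 ply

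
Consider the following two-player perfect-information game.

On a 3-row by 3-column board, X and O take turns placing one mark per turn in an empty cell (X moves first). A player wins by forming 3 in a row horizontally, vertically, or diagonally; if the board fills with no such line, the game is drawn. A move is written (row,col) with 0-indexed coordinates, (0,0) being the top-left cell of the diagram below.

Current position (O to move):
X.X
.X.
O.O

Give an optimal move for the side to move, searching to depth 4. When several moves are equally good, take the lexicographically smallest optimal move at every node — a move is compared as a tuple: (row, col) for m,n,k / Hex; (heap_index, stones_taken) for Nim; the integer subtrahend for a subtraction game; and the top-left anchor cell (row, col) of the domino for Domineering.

O's best at [X.X/.X./O.O]: (2,1)

[X.X/.X./O.O] O move#1: (0,1):+0/XOX/.X./O.O, (1,0):-1/X.X/OX./O.O, (1,2):-1/X.X/.XO/O.O, (2,1):+1/X.X/.X./OOO*
[X.X/.X./OOO] end (terminal -1, X#2); searched X.X/.X./O.O to 4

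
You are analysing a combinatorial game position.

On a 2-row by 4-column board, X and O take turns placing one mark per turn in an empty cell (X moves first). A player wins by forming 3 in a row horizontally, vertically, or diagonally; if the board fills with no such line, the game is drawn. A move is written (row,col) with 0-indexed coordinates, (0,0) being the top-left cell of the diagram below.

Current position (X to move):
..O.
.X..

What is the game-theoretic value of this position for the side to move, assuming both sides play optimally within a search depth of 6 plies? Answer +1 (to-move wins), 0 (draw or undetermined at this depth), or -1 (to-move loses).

[..O./.X..] X move#1: (0,0):+0/X.O./.X.., (0,1):+0/.XO./.X.., (0,3):+0/..OX/.X.., (1,0):+0/..O./XX.., (1,2):+1/..O./.XX.*, (1,3):+0/..O./.X.X
[..O./.XX.] O move#2: (0,0):-1/O.O./.XX.*, (0,1):-1/.OO./.XX., (0,3):-1/..OO/.XX., (1,0):-1/..O./OXX., (1,3):-1/..O./.XXO
[O.O./.XX.] X move#3: (0,1):+1/OXO./.XX.*, (0,3):-1/O.OX/.XX., (1,0):+1/O.O./XXX., (1,3):+1/O.O./.XXX
[OXO./.XX.] O move#4: (0,3):-1/OXOO/.XX.*, (1,0):-1/OXO./OXX., (1,3):-1/OXO./.XXO
[OXOO/.XX.] X move#5: (1,0):+1/OXOO/XXX.*, (1,3):+1/OXOO/.XXX
[OXOO/XXX.] end (terminal -1, O#6); searched ..O./.X.. to 6

value(..O./.X.., X) = +1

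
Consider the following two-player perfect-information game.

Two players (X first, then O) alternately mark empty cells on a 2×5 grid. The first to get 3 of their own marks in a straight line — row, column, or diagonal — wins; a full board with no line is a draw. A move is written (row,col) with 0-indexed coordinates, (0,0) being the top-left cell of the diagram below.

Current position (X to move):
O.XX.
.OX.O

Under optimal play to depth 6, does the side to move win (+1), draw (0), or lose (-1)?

p1 X@[O.XX./.OX.O]: (0,1)[OXXX./.OX.O]+1* (0,4)[O.XXX/.OX.O]+1 (1,0)[O.XX./XOX.O]+1 (1,3)[O.XX./.OXXO]+1
p2 O@[OXXX./.OX.O] terminal -1; root [O.XX./.OX.O] d6

value(O.XX./.OX.O, X) = +1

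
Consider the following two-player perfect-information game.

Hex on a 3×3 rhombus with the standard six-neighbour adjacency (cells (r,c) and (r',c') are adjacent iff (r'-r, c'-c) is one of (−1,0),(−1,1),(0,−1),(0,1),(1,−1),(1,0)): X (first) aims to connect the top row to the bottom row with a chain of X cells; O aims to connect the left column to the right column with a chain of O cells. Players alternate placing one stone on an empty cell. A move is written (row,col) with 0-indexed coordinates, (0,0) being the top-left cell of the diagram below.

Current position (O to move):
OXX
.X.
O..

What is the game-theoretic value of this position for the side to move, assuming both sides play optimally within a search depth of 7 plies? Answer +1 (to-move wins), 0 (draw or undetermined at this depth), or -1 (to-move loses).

value(OXX/.X./O.., O) = +1

p1 O@[OXX/.X./O..]: (1,0)[OXX/OX./O..]-1 (1,2)[OXX/.XO/O..]-1 (2,1)[OXX/.X./OO.]+1* (2,2)[OXX/.X./O.O]-1
p2 X@[OXX/.X./OO.]: (1,0)[OXX/XX./OO.]-1* (1,2)[OXX/.XX/OO.]-1 (2,2)[OXX/.X./OOX]-1
p3 O@[OXX/XX./OO.]: (1,2)[OXX/XXO/OO.]+1* (2,2)[OXX/XX./OOO]+1
p4 X@[OXX/XXO/OO.] terminal -1; root [OXX/.X./O..] d7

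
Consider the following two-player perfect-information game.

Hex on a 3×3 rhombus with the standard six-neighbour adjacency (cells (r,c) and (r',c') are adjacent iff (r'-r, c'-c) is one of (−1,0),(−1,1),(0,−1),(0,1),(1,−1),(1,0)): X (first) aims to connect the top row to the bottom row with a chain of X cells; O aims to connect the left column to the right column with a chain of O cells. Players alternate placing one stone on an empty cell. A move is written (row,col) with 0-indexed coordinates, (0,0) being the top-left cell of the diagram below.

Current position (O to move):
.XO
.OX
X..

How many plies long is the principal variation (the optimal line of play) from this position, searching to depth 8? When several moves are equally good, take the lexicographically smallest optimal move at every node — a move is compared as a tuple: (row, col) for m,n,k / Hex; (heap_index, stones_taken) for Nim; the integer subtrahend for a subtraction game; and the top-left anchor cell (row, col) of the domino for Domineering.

PV length from [.XO/.OX/X..]: 1 ply

p1 O@[.XO/.OX/X..]: (0,0)[OXO/.OX/X..]-1 (1,0)[.XO/OOX/X..]+1* (2,1)[.XO/.OX/XO.]-1 (2,2)[.XO/.OX/X.O]-1
p2 X@[.XO/OOX/X..] terminal -1; root [.XO/.OX/X..] d8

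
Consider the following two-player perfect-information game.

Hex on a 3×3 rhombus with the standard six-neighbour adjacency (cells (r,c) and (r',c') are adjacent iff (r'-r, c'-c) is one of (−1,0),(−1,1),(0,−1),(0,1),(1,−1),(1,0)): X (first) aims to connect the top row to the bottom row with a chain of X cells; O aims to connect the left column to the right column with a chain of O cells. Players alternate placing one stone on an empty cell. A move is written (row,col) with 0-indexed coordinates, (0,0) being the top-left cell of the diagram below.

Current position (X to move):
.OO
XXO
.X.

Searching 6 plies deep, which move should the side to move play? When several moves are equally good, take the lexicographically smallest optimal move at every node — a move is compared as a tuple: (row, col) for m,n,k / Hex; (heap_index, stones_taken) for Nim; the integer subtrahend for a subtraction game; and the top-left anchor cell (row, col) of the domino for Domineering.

p1 X@[.OO/XXO/.X.]: (0,0)[XOO/XXO/.X.]+1* (2,0)[.OO/XXO/XX.]-1 (2,2)[.OO/XXO/.XX]-1
p2 O@[XOO/XXO/.X.] terminal -1; root [.OO/XXO/.X.] d6

X's best at [.OO/XXO/.X.]: (0,0)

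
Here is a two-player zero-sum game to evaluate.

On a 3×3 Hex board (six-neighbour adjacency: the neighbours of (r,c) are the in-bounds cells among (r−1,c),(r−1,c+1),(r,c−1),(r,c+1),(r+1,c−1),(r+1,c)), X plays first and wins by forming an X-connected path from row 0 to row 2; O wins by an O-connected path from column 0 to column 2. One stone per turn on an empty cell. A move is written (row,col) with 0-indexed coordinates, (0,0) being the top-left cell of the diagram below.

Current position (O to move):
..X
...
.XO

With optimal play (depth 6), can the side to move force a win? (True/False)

[..X/.../.XO] O move#1: (0,0):-1/O.X/.../.XO*, (0,1):-1/.OX/.../.XO, (1,0):-1/..X/O../.XO, (1,1):-1/..X/.O./.XO, (1,2):-1/..X/..O/.XO, (2,0):-1/..X/.../OXO
[O.X/.../.XO] X move#2: (0,1):+1/OXX/.../.XO*, (1,0):+1/O.X/X../.XO, (1,1):+1/O.X/.X./.XO, (1,2):+1/O.X/..X/.XO, (2,0):+1/O.X/.../XXO
[OXX/.../.XO] O move#3: (1,0):-1/OXX/O../.XO*, (1,1):-1/OXX/.O./.XO, (1,2):-1/OXX/..O/.XO, (2,0):-1/OXX/.../OXO
[OXX/O../.XO] X move#4: (1,1):+1/OXX/OX./.XO*, (1,2):+1/OXX/O.X/.XO, (2,0):+1/OXX/O../XXO
[OXX/OX./.XO] end (terminal -1, O#5); searched ..X/.../.XO to 6

O winning at [..X/.../.XO]: False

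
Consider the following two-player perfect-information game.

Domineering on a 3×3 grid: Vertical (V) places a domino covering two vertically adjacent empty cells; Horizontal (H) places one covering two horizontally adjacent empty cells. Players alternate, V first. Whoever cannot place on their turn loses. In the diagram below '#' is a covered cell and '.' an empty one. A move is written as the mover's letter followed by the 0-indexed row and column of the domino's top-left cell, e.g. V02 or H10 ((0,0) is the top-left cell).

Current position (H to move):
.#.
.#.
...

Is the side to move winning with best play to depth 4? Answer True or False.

H winning at [.#./.#./...]: False

[.#./.#./...] H move#1: H20:-1/.#./.#./##.*, H21:-1/.#./.#./.##
[.#./.#./##.] V move#2: V00:+1/##./##./##.*, V02:+1/.##/.##/##., V12:+1/.#./.##/###
[##./##./##.] end (terminal -1, H#3); searched .#./.#./... to 4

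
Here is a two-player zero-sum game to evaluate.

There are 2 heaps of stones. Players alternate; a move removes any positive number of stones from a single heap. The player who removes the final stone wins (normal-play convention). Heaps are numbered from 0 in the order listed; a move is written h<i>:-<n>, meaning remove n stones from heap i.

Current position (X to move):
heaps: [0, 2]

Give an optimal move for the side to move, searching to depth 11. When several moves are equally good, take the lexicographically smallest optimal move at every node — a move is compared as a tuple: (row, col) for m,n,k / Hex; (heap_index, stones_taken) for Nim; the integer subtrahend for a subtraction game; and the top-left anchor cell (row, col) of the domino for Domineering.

[(0,2)] X move#1: h1:-1:-1/(0,1), h1:-2:+1/(0,0)*
[(0,0)] end (terminal -1, O#2); searched (0,2) to 11

X's best at [(0,2)]: h1:-2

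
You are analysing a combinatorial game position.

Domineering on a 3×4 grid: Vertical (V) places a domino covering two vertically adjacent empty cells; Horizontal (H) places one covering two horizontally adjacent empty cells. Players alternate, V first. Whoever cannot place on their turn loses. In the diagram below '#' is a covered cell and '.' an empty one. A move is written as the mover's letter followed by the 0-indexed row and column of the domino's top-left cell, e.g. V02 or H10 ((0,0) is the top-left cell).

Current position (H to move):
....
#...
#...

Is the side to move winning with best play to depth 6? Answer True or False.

H winning at [..../#.../#...]: True

p1 H@[..../#.../#...]: H00[##../#.../#...]-1 H01[.##./#.../#...]-1 H02[..##/#.../#...]-1 H11[..../###./#...]+1* H12[..../#.##/#...]+1 H21[..../#.../###.]-1 H22[..../#.../#.##]-1
p2 V@[..../###./#...]: V03[...#/####/#...]-1* V13[..../####/#..#]-1
p3 H@[...#/####/#...]: H00[##.#/####/#...]+1* H01[.###/####/#...]+1 H21[...#/####/###.]+1 H22[...#/####/#.##]+1
p4 V@[##.#/####/#...] terminal -1; root [..../#.../#...] d6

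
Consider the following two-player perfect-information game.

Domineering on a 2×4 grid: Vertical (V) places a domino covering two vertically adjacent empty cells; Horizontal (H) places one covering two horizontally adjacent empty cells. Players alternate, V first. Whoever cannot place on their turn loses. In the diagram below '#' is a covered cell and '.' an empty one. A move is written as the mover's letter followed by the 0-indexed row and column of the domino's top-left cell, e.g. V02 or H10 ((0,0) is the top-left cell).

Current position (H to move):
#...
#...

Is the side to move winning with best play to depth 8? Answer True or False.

p1 H@[#.../#...]: H01[###./#...]+1* H02[#.##/#...]+1 H11[#.../###.]+1 H12[#.../#.##]+1
p2 V@[###./#...]: V03[####/#..#]-1*
p3 H@[####/#..#]: H11[####/####]+1*
p4 V@[####/####] terminal -1; root [#.../#...] d8

H winning at [#.../#...]: True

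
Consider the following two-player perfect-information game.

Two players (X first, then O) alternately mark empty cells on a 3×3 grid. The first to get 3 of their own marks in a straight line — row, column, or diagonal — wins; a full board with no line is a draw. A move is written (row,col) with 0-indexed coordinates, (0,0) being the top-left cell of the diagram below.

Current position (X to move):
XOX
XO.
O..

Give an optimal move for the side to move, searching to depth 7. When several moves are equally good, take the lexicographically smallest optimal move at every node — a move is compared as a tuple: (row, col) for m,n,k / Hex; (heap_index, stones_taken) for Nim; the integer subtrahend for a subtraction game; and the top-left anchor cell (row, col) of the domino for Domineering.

X's best at [XOX/XO./O..]: (2,1)

p1 X@[XOX/XO./O..]: (1,2)[XOX/XOX/O..]-1 (2,1)[XOX/XO./OX.]+0* (2,2)[XOX/XO./O.X]-1
p2 O@[XOX/XO./OX.]: (1,2)[XOX/XOO/OX.]+0* (2,2)[XOX/XO./OXO]+0
p3 X@[XOX/XOO/OX.]: (2,2)[XOX/XOO/OXX]+0*
p4 O@[XOX/XOO/OXX] terminal +0; root [XOX/XO./O..] d7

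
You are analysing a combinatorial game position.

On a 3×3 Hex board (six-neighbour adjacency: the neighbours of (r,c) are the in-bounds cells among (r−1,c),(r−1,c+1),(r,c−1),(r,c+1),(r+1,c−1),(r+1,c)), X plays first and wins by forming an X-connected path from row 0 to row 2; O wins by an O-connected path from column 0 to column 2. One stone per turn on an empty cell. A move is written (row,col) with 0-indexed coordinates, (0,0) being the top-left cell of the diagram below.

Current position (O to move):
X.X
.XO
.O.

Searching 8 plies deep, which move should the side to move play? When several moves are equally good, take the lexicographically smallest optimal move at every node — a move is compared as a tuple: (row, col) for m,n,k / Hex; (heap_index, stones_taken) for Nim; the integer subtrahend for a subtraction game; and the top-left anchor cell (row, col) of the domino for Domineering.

p1 O@[X.X/.XO/.O.]: (0,1)[XOX/.XO/.O.]-1 (1,0)[X.X/OXO/.O.]-1 (2,0)[X.X/.XO/OO.]+1* (2,2)[X.X/.XO/.OO]-1
p2 X@[X.X/.XO/OO.] terminal -1; root [X.X/.XO/.O.] d8

O's best at [X.X/.XO/.O.]: (2,0)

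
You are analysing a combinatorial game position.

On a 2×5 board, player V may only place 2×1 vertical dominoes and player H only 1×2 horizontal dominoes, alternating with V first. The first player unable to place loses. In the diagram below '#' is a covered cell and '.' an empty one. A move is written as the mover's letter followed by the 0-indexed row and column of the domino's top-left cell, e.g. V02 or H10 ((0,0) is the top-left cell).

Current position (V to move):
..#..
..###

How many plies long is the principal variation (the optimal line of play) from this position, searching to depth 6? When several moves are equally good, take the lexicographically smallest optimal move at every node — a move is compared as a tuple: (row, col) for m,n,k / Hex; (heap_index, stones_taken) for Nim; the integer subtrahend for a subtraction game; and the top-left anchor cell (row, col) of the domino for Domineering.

PV length from [..#../..###]: 3 plies

ply 1, V at ..#../..### | V00=+1→#.#../#.###*; V01=+1→.##../.####
ply 2, H at #.#../#.### | H03=-1→#.###/#.###*
ply 3, V at #.###/#.### | V01=+1→#####/#####*
ply 4: #####/##### is terminal -1 (H); from ..#../..### depth 6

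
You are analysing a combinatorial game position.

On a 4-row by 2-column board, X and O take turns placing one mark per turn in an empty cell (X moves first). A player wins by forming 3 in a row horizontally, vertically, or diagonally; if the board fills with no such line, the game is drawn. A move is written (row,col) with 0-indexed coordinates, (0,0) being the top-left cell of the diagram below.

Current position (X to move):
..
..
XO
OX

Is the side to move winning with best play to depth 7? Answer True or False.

p1 X@[../../XO/OX]: (0,0)[X./../XO/OX]+0* (0,1)[.X/../XO/OX]+0 (1,0)[../X./XO/OX]+0 (1,1)[../.X/XO/OX]+0
p2 O@[X./../XO/OX]: (0,1)[XO/../XO/OX]-1 (1,0)[X./O./XO/OX]+0* (1,1)[X./.O/XO/OX]-1
p3 X@[X./O./XO/OX]: (0,1)[XX/O./XO/OX]+0* (1,1)[X./OX/XO/OX]+0
p4 O@[XX/O./XO/OX]: (1,1)[XX/OO/XO/OX]+0*
p5 X@[XX/OO/XO/OX] terminal +0; root [../../XO/OX] d7

X winning at [../../XO/OX]: False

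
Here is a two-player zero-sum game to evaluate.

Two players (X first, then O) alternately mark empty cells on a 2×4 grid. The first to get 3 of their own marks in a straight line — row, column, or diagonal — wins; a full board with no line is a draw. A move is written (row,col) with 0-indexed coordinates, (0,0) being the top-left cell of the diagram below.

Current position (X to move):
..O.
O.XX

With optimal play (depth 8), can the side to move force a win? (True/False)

X winning at [..O./O.XX]: True

ply 1, X at ..O./O.XX | (0,0)=+0→X.O./O.XX; (0,1)=+0→.XO./O.XX; (0,3)=+0→..OX/O.XX; (1,1)=+1→..O./OXXX*
ply 2: ..O./OXXX is terminal -1 (O); from ..O./O.XX depth 8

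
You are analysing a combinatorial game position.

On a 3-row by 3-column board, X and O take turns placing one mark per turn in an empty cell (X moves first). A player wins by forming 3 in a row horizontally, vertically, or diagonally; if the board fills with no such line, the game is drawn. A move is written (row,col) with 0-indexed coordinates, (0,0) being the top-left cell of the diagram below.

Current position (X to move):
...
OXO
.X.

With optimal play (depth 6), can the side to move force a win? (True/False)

X winning at [.../OXO/.X.]: True

[.../OXO/.X.] X move#1: (0,0):+1/X../OXO/.X.*, (0,1):+1/.X./OXO/.X., (0,2):+1/..X/OXO/.X., (2,0):+1/.../OXO/XX., (2,2):+1/.../OXO/.XX
[X../OXO/.X.] O move#2: (0,1):-1/XO./OXO/.X.*, (0,2):-1/X.O/OXO/.X., (2,0):-1/X../OXO/OX., (2,2):-1/X../OXO/.XO
[XO./OXO/.X.] X move#3: (0,2):+1/XOX/OXO/.X.*, (2,0):+1/XO./OXO/XX., (2,2):+1/XO./OXO/.XX
[XOX/OXO/.X.] O move#4: (2,0):-1/XOX/OXO/OX.*, (2,2):-1/XOX/OXO/.XO
[XOX/OXO/OX.] X move#5: (2,2):+1/XOX/OXO/OXX*
[XOX/OXO/OXX] end (terminal -1, O#6); searched .../OXO/.X. to 6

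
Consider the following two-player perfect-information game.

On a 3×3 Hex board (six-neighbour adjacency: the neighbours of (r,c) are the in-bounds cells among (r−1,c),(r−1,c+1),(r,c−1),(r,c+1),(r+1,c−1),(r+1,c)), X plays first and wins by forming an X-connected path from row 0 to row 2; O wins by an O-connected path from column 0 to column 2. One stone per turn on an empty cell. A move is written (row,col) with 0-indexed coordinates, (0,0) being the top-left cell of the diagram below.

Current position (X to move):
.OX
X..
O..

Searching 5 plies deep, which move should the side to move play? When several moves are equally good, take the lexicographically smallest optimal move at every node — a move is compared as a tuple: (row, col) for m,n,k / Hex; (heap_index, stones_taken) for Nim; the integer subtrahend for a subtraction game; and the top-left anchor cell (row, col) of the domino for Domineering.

ply 1, X at .OX/X../O.. | (0,0)=-1→XOX/X../O..; (1,1)=-1→.OX/XX./O..; (1,2)=+1→.OX/X.X/O..*; (2,1)=+1→.OX/X../OX.; (2,2)=-1→.OX/X../O.X
ply 2, O at .OX/X.X/O.. | (0,0)=-1→OOX/X.X/O..*; (1,1)=-1→.OX/XOX/O..; (2,1)=-1→.OX/X.X/OO.; (2,2)=-1→.OX/X.X/O.O
ply 3, X at OOX/X.X/O.. | (1,1)=+1→OOX/XXX/O..*; (2,1)=+1→OOX/X.X/OX.; (2,2)=+1→OOX/X.X/O.X
ply 4, O at OOX/XXX/O.. | (2,1)=-1→OOX/XXX/OO.*; (2,2)=-1→OOX/XXX/O.O
ply 5, X at OOX/XXX/OO. | (2,2)=+1→OOX/XXX/OOX*
ply 6: OOX/XXX/OOX is terminal -1 (O); from .OX/X../O.. depth 5

X's best at [.OX/X../O..]: (1,2)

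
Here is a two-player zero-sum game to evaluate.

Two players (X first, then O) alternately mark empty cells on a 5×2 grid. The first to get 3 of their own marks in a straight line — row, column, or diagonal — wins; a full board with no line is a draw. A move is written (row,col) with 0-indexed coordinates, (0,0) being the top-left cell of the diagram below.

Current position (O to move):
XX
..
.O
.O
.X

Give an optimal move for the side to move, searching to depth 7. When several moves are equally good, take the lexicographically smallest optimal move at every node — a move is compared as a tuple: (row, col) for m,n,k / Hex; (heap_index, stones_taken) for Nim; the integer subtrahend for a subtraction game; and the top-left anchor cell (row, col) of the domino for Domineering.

ply 1, O at XX/../.O/.O/.X | (1,0)=+0→XX/O./.O/.O/.X; (1,1)=+1→XX/.O/.O/.O/.X*; (2,0)=+1→XX/../OO/.O/.X; (3,0)=+1→XX/../.O/OO/.X; (4,0)=+0→XX/../.O/.O/OX
ply 2: XX/.O/.O/.O/.X is terminal -1 (X); from XX/../.O/.O/.X depth 7

O's best at [XX/../.O/.O/.X]: (1,1)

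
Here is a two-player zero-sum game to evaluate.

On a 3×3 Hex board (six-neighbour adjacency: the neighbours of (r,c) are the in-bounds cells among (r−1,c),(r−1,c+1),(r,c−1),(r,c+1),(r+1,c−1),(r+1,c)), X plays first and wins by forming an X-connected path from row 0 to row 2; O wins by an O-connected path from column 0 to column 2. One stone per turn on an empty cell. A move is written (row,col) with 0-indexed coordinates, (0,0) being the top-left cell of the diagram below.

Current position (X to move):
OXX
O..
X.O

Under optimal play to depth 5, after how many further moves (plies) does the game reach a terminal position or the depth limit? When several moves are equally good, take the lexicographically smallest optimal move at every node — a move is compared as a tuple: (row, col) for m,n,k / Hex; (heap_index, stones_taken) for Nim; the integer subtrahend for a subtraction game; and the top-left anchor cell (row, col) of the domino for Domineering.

PV length from [OXX/O../X.O]: 1 ply

ply 1, X at OXX/O../X.O | (1,1)=+1→OXX/OX./X.O*; (1,2)=+1→OXX/O.X/X.O; (2,1)=+1→OXX/O../XXO
ply 2: OXX/OX./X.O is terminal -1 (O); from OXX/O../X.O depth 5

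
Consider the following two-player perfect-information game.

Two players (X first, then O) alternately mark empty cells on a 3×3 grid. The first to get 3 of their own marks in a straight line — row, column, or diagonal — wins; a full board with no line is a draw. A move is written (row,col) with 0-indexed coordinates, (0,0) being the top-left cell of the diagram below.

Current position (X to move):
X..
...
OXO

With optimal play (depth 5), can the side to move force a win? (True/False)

p1 X@[X../.../OXO]: (0,1)[XX./.../OXO]+1* (0,2)[X.X/.../OXO]+0 (1,0)[X../X../OXO]-1 (1,1)[X../.X./OXO]+0 (1,2)[X../..X/OXO]+0
p2 O@[XX./.../OXO]: (0,2)[XXO/.../OXO]-1* (1,0)[XX./O../OXO]-1 (1,1)[XX./.O./OXO]-1 (1,2)[XX./..O/OXO]-1
p3 X@[XXO/.../OXO]: (1,0)[XXO/X../OXO]-1 (1,1)[XXO/.X./OXO]+1* (1,2)[XXO/..X/OXO]-1
p4 O@[XXO/.X./OXO] terminal -1; root [X../.../OXO] d5

X winning at [X../.../OXO]: True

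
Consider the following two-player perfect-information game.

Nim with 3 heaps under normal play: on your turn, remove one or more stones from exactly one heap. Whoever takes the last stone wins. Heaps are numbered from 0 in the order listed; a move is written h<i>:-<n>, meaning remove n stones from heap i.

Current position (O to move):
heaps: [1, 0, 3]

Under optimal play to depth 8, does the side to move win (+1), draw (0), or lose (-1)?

ply 1, O at (1,0,3) | h0:-1=-1→(0,0,3); h2:-1=-1→(1,0,2); h2:-2=+1→(1,0,1)*; h2:-3=-1→(1,0,0)
ply 2, X at (1,0,1) | h0:-1=-1→(0,0,1)*; h2:-1=-1→(1,0,0)
ply 3, O at (0,0,1) | h2:-1=+1→(0,0,0)*
ply 4: (0,0,0) is terminal -1 (X); from (1,0,3) depth 8

value((1,0,3), O) = +1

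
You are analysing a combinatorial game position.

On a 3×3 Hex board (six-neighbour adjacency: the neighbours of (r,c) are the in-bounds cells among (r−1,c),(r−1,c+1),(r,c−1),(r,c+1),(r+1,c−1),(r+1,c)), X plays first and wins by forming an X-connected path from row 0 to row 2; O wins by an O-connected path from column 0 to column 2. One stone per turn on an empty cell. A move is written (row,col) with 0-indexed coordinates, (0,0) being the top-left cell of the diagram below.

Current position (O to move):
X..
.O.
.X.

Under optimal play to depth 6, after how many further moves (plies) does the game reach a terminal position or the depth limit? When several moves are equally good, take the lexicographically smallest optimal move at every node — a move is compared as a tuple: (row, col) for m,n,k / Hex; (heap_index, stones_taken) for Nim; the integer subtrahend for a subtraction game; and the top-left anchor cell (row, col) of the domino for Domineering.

PV length from [X../.O./.X.]: 5 plies

ply 1, O at X../.O./.X. | (0,1)=+1→XO./.O./.X.*; (0,2)=+1→X.O/.O./.X.; (1,0)=+1→X../OO./.X.; (1,2)=+1→X../.OO/.X.; (2,0)=+1→X../.O./OX.; (2,2)=+1→X../.O./.XO
ply 2, X at XO./.O./.X. | (0,2)=-1→XOX/.O./.X.*; (1,0)=-1→XO./XO./.X.; (1,2)=-1→XO./.OX/.X.; (2,0)=-1→XO./.O./XX.; (2,2)=-1→XO./.O./.XX
ply 3, O at XOX/.O./.X. | (1,0)=-1→XOX/OO./.X.; (1,2)=+1→XOX/.OO/.X.*; (2,0)=-1→XOX/.O./OX.; (2,2)=-1→XOX/.O./.XO
ply 4, X at XOX/.OO/.X. | (1,0)=-1→XOX/XOO/.X.*; (2,0)=-1→XOX/.OO/XX.; (2,2)=-1→XOX/.OO/.XX
ply 5, O at XOX/XOO/.X. | (2,0)=+1→XOX/XOO/OX.*; (2,2)=-1→XOX/XOO/.XO
ply 6: XOX/XOO/OX. is terminal -1 (X); from X../.O./.X. depth 6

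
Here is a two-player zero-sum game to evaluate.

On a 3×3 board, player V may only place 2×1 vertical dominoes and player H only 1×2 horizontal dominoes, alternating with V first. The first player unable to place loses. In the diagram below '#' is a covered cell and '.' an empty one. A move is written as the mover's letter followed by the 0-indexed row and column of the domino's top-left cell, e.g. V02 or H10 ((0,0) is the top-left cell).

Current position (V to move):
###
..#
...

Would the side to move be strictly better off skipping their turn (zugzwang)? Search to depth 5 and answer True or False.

p1 V@[###/..#/...]: V10[###/#.#/#..]-1 V11[###/.##/.#.]+1*
p2 H@[###/.##/.#.] terminal -1; root [###/..#/...] d5
pass branch (H moves first from the same position):
  | p1 H@[###/..#/...]: H10[###/###/...]+1* H20[###/..#/##.]+1 H21[###/..#/.##]-1
  | p2 V@[###/###/...] terminal -1; root [###/..#/...] d5
V moving scores +1; V passing scores -1

zugzwang(###/..#/..., V) = False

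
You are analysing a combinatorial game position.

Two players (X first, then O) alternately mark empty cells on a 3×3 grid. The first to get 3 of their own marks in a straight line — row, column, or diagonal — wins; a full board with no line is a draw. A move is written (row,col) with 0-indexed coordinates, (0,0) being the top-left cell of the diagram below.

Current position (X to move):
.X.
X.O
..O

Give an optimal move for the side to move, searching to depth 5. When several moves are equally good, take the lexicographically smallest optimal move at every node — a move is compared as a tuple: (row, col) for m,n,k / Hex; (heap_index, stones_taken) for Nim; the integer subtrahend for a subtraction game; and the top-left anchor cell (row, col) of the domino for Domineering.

X's best at [.X./X.O/..O]: (0,2)

p1 X@[.X./X.O/..O]: (0,0)[XX./X.O/..O]-1 (0,2)[.XX/X.O/..O]+1* (1,1)[.X./XXO/..O]-1 (2,0)[.X./X.O/X.O]-1 (2,1)[.X./X.O/.XO]-1
p2 O@[.XX/X.O/..O]: (0,0)[OXX/X.O/..O]-1* (1,1)[.XX/XOO/..O]-1 (2,0)[.XX/X.O/O.O]-1 (2,1)[.XX/X.O/.OO]-1
p3 X@[OXX/X.O/..O]: (1,1)[OXX/XXO/..O]+1* (2,0)[OXX/X.O/X.O]-1 (2,1)[OXX/X.O/.XO]-1
p4 O@[OXX/XXO/..O]: (2,0)[OXX/XXO/O.O]-1* (2,1)[OXX/XXO/.OO]-1
p5 X@[OXX/XXO/O.O]: (2,1)[OXX/XXO/OXO]+1*
p6 O@[OXX/XXO/OXO] terminal -1; root [.X./X.O/..O] d5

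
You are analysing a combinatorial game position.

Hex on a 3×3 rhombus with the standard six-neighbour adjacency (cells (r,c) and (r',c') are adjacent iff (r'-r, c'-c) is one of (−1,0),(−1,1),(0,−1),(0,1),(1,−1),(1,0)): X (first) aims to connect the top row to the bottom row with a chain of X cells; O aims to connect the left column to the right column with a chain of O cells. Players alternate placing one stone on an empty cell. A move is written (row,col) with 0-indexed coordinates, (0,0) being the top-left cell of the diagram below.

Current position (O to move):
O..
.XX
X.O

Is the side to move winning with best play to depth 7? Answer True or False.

[O../.XX/X.O] O move#1: (0,1):-1/OO./.XX/X.O*, (0,2):-1/O.O/.XX/X.O, (1,0):-1/O../OXX/X.O, (2,1):-1/O../.XX/XOO
[OO./.XX/X.O] X move#2: (0,2):+1/OOX/.XX/X.O*, (1,0):-1/OO./XXX/X.O, (2,1):-1/OO./.XX/XXO
[OOX/.XX/X.O] end (terminal -1, O#3); searched O../.XX/X.O to 7

O winning at [O../.XX/X.O]: False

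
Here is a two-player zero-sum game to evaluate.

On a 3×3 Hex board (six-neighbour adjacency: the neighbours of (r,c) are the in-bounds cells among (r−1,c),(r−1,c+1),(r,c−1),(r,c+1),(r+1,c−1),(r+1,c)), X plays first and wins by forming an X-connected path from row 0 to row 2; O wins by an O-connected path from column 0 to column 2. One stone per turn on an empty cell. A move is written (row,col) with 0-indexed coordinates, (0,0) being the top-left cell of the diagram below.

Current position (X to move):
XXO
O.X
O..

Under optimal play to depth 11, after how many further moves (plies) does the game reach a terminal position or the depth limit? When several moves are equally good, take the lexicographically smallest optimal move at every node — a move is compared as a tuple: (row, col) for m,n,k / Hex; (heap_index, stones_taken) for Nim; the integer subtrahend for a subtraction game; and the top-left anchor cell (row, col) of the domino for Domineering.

PV length from [XXO/O.X/O..]: 3 plies

ply 1, X at XXO/O.X/O.. | (1,1)=+1→XXO/OXX/O..*; (2,1)=-1→XXO/O.X/OX.; (2,2)=-1→XXO/O.X/O.X
ply 2, O at XXO/OXX/O.. | (2,1)=-1→XXO/OXX/OO.*; (2,2)=-1→XXO/OXX/O.O
ply 3, X at XXO/OXX/OO. | (2,2)=+1→XXO/OXX/OOX*
ply 4: XXO/OXX/OOX is terminal -1 (O); from XXO/O.X/O.. depth 11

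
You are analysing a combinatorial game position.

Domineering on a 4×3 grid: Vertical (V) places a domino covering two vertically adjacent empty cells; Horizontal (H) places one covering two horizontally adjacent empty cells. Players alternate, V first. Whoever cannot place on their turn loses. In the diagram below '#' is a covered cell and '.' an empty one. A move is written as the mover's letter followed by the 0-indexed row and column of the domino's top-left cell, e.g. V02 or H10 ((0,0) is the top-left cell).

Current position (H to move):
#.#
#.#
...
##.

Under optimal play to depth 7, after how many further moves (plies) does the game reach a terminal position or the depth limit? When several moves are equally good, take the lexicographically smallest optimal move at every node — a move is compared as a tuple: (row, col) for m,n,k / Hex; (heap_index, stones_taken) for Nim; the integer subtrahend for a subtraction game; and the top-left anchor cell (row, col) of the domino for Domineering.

PV length from [#.#/#.#/.../##.]: 2 plies

p1 H@[#.#/#.#/.../##.]: H20[#.#/#.#/##./##.]-1* H21[#.#/#.#/.##/##.]-1
p2 V@[#.#/#.#/##./##.]: V01[###/###/##./##.]+1* V22[#.#/#.#/###/###]+1
p3 H@[###/###/##./##.] terminal -1; root [#.#/#.#/.../##.] d7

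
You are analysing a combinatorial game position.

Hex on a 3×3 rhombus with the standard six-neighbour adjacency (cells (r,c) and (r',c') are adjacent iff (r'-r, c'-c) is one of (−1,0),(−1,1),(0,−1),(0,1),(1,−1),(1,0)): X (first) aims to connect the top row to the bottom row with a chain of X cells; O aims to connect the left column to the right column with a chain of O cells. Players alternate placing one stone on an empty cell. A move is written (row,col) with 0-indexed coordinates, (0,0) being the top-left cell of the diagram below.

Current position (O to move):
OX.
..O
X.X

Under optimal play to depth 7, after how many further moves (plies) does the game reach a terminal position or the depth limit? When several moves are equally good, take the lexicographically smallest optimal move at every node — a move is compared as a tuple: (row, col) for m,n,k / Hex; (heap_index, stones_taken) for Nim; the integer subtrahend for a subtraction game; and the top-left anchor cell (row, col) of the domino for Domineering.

[OX./..O/X.X] O move#1: (0,2):-1/OXO/..O/X.X*, (1,0):-1/OX./O.O/X.X, (1,1):-1/OX./.OO/X.X, (2,1):-1/OX./..O/XOX
[OXO/..O/X.X] X move#2: (1,0):+1/OXO/X.O/X.X*, (1,1):+1/OXO/.XO/X.X, (2,1):+1/OXO/..O/XXX
[OXO/X.O/X.X] end (terminal -1, O#3); searched OX./..O/X.X to 7

PV length from [OX./..O/X.X]: 2 plies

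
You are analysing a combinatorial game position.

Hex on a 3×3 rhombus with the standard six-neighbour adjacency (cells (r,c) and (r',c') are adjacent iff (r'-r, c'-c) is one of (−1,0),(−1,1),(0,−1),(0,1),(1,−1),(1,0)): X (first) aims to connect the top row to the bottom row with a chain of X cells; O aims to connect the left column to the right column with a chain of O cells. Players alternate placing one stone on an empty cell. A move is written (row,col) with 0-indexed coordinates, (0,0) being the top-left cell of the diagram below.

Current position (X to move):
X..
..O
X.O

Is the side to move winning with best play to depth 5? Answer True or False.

ply 1, X at X../..O/X.O | (0,1)=+1→XX./..O/X.O*; (0,2)=+1→X.X/..O/X.O; (1,0)=+1→X../X.O/X.O; (1,1)=+1→X../.XO/X.O; (2,1)=+1→X../..O/XXO
ply 2, O at XX./..O/X.O | (0,2)=-1→XXO/..O/X.O*; (1,0)=-1→XX./O.O/X.O; (1,1)=-1→XX./.OO/X.O; (2,1)=-1→XX./..O/XOO
ply 3, X at XXO/..O/X.O | (1,0)=+1→XXO/X.O/X.O*; (1,1)=+1→XXO/.XO/X.O; (2,1)=+1→XXO/..O/XXO
ply 4: XXO/X.O/X.O is terminal -1 (O); from X../..O/X.O depth 5

X winning at [X../..O/X.O]: True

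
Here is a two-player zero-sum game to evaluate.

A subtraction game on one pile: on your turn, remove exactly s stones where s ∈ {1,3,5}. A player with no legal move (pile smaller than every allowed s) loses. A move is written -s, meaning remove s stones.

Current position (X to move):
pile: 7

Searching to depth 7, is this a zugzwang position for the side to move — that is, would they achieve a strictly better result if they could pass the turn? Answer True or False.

[7] X move#1: -1:+1/6*, -3:+1/4, -5:+1/2
[6] O move#2: -1:-1/5*, -3:-1/3, -5:-1/1
[5] X move#3: -1:+1/4*, -3:+1/2, -5:+1/0
[4] O move#4: -1:-1/3*, -3:-1/1
[3] X move#5: -1:+1/2*, -3:+1/0
[2] O move#6: -1:-1/1*
[1] X move#7: -1:+1/0*
[0] end (terminal -1, O#8); searched 7 to 7
pass branch (O moves first from the same position):
  | [7] O move#1: -1:+1/6*, -3:+1/4, -5:+1/2
  | [6] X move#2: -1:-1/5*, -3:-1/3, -5:-1/1
  | [5] O move#3: -1:+1/4*, -3:+1/2, -5:+1/0
  | [4] X move#4: -1:-1/3*, -3:-1/1
  | [3] O move#5: -1:+1/2*, -3:+1/0
  | [2] X move#6: -1:-1/1*
  | [1] O move#7: -1:+1/0*
  | [0] end (terminal -1, X#8); searched 7 to 7
X moving scores +1; X passing scores -1

zugzwang(7, X) = False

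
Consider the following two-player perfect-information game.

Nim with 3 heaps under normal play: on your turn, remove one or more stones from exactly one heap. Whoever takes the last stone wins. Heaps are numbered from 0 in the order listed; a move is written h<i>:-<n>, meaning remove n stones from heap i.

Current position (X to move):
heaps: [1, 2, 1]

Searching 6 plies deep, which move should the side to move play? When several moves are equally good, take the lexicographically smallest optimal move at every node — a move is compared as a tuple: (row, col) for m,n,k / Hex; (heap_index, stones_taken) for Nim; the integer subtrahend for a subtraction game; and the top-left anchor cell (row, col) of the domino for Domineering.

X's best at [(1,2,1)]: h1:-2

[(1,2,1)] X move#1: h0:-1:-1/(0,2,1), h1:-1:-1/(1,1,1), h1:-2:+1/(1,0,1)*, h2:-1:-1/(1,2,0)
[(1,0,1)] O move#2: h0:-1:-1/(0,0,1)*, h2:-1:-1/(1,0,0)
[(0,0,1)] X move#3: h2:-1:+1/(0,0,0)*
[(0,0,0)] end (terminal -1, O#4); searched (1,2,1) to 6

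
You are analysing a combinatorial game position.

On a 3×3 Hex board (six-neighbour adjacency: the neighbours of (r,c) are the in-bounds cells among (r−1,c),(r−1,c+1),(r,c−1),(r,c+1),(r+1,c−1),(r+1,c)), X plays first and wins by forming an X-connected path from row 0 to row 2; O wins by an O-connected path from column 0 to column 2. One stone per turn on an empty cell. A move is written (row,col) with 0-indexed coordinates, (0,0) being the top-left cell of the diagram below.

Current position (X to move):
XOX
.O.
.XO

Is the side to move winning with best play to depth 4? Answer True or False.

p1 X@[XOX/.O./.XO]: (1,0)[XOX/XO./.XO]+1* (1,2)[XOX/.OX/.XO]+1 (2,0)[XOX/.O./XXO]+1
p2 O@[XOX/XO./.XO]: (1,2)[XOX/XOO/.XO]-1* (2,0)[XOX/XO./OXO]-1
p3 X@[XOX/XOO/.XO]: (2,0)[XOX/XOO/XXO]+1*
p4 O@[XOX/XOO/XXO] terminal -1; root [XOX/.O./.XO] d4

X winning at [XOX/.O./.XO]: True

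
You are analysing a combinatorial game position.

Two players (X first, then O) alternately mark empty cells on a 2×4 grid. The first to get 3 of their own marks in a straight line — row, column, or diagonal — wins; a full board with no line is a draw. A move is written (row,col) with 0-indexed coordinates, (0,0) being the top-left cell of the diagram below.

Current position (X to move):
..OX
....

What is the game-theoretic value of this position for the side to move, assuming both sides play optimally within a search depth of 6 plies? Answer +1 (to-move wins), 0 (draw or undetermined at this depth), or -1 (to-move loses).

p1 X@[..OX/....]: (0,0)[X.OX/....]+0* (0,1)[.XOX/....]+0 (1,0)[..OX/X...]+0 (1,1)[..OX/.X..]+0 (1,2)[..OX/..X.]+0 (1,3)[..OX/...X]+0
p2 O@[X.OX/....]: (0,1)[XOOX/....]+0* (1,0)[X.OX/O...]+0 (1,1)[X.OX/.O..]+0 (1,2)[X.OX/..O.]+0 (1,3)[X.OX/...O]+0
p3 X@[XOOX/....]: (1,0)[XOOX/X...]+0* (1,1)[XOOX/.X..]+0 (1,2)[XOOX/..X.]+0 (1,3)[XOOX/...X]+0
p4 O@[XOOX/X...]: (1,1)[XOOX/XO..]+0* (1,2)[XOOX/X.O.]+0 (1,3)[XOOX/X..O]+0
p5 X@[XOOX/XO..]: (1,2)[XOOX/XOX.]+0* (1,3)[XOOX/XO.X]+0
p6 O@[XOOX/XOX.]: (1,3)[XOOX/XOXO]+0*
p7 X@[XOOX/XOXO] terminal +0; root [..OX/....] d6

value(..OX/...., X) = 0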